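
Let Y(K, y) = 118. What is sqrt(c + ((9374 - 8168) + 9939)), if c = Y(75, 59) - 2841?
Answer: sqrt(8422) ≈ 91.771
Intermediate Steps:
c = -2723 (c = 118 - 2841 = -2723)
sqrt(c + ((9374 - 8168) + 9939)) = sqrt(-2723 + ((9374 - 8168) + 9939)) = sqrt(-2723 + (1206 + 9939)) = sqrt(-2723 + 11145) = sqrt(8422)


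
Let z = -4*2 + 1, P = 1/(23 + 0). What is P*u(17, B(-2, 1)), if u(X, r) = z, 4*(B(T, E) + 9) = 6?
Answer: -7/23 ≈ -0.30435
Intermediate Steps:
B(T, E) = -15/2 (B(T, E) = -9 + (¼)*6 = -9 + 3/2 = -15/2)
P = 1/23 ≈ 0.043478
z = -7 (z = -8 + 1 = -7)
u(X, r) = -7
P*u(17, B(-2, 1)) = (1/23)*(-7) = -7/23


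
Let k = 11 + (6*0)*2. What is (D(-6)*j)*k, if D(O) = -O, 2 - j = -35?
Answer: 2442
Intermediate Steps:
j = 37 (j = 2 - 1*(-35) = 2 + 35 = 37)
k = 11 (k = 11 + 0*2 = 11 + 0 = 11)
(D(-6)*j)*k = (-1*(-6)*37)*11 = (6*37)*11 = 222*11 = 2442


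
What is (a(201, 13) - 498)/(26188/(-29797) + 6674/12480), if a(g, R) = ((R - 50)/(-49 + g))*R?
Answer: 1770479933820/1215630089 ≈ 1456.4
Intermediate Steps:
a(g, R) = R*(-50 + R)/(-49 + g) (a(g, R) = ((-50 + R)/(-49 + g))*R = R*(-50 + R)/(-49 + g))
(a(201, 13) - 498)/(26188/(-29797) + 6674/12480) = (13*(-50 + 13)/(-49 + 201) - 498)/(26188/(-29797) + 6674/12480) = (13*(-37)/152 - 498)/(26188*(-1/29797) + 6674*(1/12480)) = (13*(1/152)*(-37) - 498)/(-26188/29797 + 3337/6240) = (-481/152 - 498)/(-63980531/185933280) = -76177/152*(-185933280/63980531) = 1770479933820/1215630089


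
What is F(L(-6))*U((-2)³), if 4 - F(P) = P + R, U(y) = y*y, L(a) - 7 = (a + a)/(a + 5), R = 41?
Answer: -3584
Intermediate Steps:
L(a) = 7 + 2*a/(5 + a) (L(a) = 7 + (a + a)/(a + 5) = 7 + (2*a)/(5 + a) = 7 + 2*a/(5 + a))
U(y) = y²
F(P) = -37 - P (F(P) = 4 - (P + 41) = 4 - (41 + P) = 4 + (-41 - P) = -37 - P)
F(L(-6))*U((-2)³) = (-37 - (35 + 9*(-6))/(5 - 6))*((-2)³)² = (-37 - (35 - 54)/(-1))*(-8)² = (-37 - (-1)*(-19))*64 = (-37 - 1*19)*64 = (-37 - 19)*64 = -56*64 = -3584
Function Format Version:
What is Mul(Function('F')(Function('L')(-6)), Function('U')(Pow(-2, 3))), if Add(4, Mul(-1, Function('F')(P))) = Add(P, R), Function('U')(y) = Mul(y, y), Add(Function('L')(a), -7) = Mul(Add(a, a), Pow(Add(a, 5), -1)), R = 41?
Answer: -3584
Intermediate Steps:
Function('L')(a) = Add(7, Mul(2, a, Pow(Add(5, a), -1))) (Function('L')(a) = Add(7, Mul(Add(a, a), Pow(Add(a, 5), -1))) = Add(7, Mul(Mul(2, a), Pow(Add(5, a), -1))) = Add(7, Mul(2, a, Pow(Add(5, a), -1))))
Function('U')(y) = Pow(y, 2)
Function('F')(P) = Add(-37, Mul(-1, P)) (Function('F')(P) = Add(4, Mul(-1, Add(P, 41))) = Add(4, Mul(-1, Add(41, P))) = Add(4, Add(-41, Mul(-1, P))) = Add(-37, Mul(-1, P)))
Mul(Function('F')(Function('L')(-6)), Function('U')(Pow(-2, 3))) = Mul(Add(-37, Mul(-1, Mul(Pow(Add(5, -6), -1), Add(35, Mul(9, -6))))), Pow(Pow(-2, 3), 2)) = Mul(Add(-37, Mul(-1, Mul(Pow(-1, -1), Add(35, -54)))), Pow(-8, 2)) = Mul(Add(-37, Mul(-1, Mul(-1, -19))), 64) = Mul(Add(-37, Mul(-1, 19)), 64) = Mul(Add(-37, -19), 64) = Mul(-56, 64) = -3584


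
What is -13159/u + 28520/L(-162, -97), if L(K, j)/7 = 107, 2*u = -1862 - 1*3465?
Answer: 24519746/569989 ≈ 43.018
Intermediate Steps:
u = -5327/2 (u = (-1862 - 1*3465)/2 = (-1862 - 3465)/2 = (½)*(-5327) = -5327/2 ≈ -2663.5)
L(K, j) = 749 (L(K, j) = 7*107 = 749)
-13159/u + 28520/L(-162, -97) = -13159/(-5327/2) + 28520/749 = -13159*(-2/5327) + 28520*(1/749) = 26318/5327 + 28520/749 = 24519746/569989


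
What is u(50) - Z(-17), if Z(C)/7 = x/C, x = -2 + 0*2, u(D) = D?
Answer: 836/17 ≈ 49.176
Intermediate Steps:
x = -2 (x = -2 + 0 = -2)
Z(C) = -14/C (Z(C) = 7*(-2/C) = -14/C)
u(50) - Z(-17) = 50 - (-14)/(-17) = 50 - (-14)*(-1)/17 = 50 - 1*14/17 = 50 - 14/17 = 836/17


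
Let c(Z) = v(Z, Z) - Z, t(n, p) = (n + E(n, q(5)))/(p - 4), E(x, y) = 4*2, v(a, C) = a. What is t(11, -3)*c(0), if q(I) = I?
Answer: 0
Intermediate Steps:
E(x, y) = 8
t(n, p) = (8 + n)/(-4 + p) (t(n, p) = (n + 8)/(p - 4) = (8 + n)/(-4 + p))
c(Z) = 0 (c(Z) = Z - Z = 0)
t(11, -3)*c(0) = ((8 + 11)/(-4 - 3))*0 = (19/(-7))*0 = -⅐*19*0 = -19/7*0 = 0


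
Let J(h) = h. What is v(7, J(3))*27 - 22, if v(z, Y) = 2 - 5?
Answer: -103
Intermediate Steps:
v(z, Y) = -3
v(7, J(3))*27 - 22 = -3*27 - 22 = -81 - 22 = -103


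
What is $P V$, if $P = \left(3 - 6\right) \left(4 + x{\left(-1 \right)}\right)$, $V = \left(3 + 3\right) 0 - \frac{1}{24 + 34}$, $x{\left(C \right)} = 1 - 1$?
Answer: $\frac{6}{29} \approx 0.2069$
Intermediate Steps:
$x{\left(C \right)} = 0$ ($x{\left(C \right)} = 1 - 1 = 0$)
$V = - \frac{1}{58}$ ($V = 6 \cdot 0 - \frac{1}{58} = 0 - \frac{1}{58} = - \frac{1}{58} \approx -0.017241$)
$P = -12$ ($P = \left(3 - 6\right) \left(4 + 0\right) = \left(-3\right) 4 = -12$)
$P V = \left(-12\right) \left(- \frac{1}{58}\right) = \frac{6}{29}$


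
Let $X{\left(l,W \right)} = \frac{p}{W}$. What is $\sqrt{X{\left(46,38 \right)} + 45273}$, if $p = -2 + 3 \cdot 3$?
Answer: $\frac{\sqrt{65374478}}{38} \approx 212.77$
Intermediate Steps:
$p = 7$ ($p = -2 + 9 = 7$)
$X{\left(l,W \right)} = \frac{7}{W}$
$\sqrt{X{\left(46,38 \right)} + 45273} = \sqrt{\frac{7}{38} + 45273} = \sqrt{\frac{1720381}{38}} = \frac{\sqrt{65374478}}{38}$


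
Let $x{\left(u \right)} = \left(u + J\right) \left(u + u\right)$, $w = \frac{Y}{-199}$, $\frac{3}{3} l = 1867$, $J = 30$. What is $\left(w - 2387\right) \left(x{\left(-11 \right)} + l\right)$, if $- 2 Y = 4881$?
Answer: $- \frac{1369515105}{398} \approx -3.441 \cdot 10^{6}$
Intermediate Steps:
$Y = - \frac{4881}{2}$ ($Y = \left(- \frac{1}{2}\right) 4881 = - \frac{4881}{2} \approx -2440.5$)
$l = 1867$
$w = \frac{4881}{398}$ ($w = - \frac{4881}{2 \left(-199\right)} = \left(- \frac{4881}{2}\right) \left(- \frac{1}{199}\right) = \frac{4881}{398} \approx 12.264$)
$x{\left(u \right)} = 2 u \left(30 + u\right)$ ($x{\left(u \right)} = \left(u + 30\right) \left(u + u\right) = \left(30 + u\right) 2 u = 2 u \left(30 + u\right)$)
$\left(w - 2387\right) \left(x{\left(-11 \right)} + l\right) = \left(\frac{4881}{398} - 2387\right) \left(2 \left(-11\right) \left(30 - 11\right) + 1867\right) = - \frac{945145 \left(2 \left(-11\right) 19 + 1867\right)}{398} = - \frac{945145 \left(-418 + 1867\right)}{398} = \left(- \frac{945145}{398}\right) 1449 = - \frac{1369515105}{398}$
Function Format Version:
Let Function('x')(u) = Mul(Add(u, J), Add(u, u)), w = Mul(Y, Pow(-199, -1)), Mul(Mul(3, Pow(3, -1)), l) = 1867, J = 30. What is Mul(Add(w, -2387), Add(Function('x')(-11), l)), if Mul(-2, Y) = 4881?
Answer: Rational(-1369515105, 398) ≈ -3.4410e+6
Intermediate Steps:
Y = Rational(-4881, 2) (Y = Mul(Rational(-1, 2), 4881) = Rational(-4881, 2) ≈ -2440.5)
l = 1867
w = Rational(4881, 398) (w = Mul(Rational(-4881, 2), Pow(-199, -1)) = Mul(Rational(-4881, 2), Rational(-1, 199)) = Rational(4881, 398) ≈ 12.264)
Function('x')(u) = Mul(2, u, Add(30, u)) (Function('x')(u) = Mul(Add(u, 30), Add(u, u)) = Mul(Add(30, u), Mul(2, u)) = Mul(2, u, Add(30, u)))
Mul(Add(w, -2387), Add(Function('x')(-11), l)) = Mul(Add(Rational(4881, 398), -2387), Add(Mul(2, -11, Add(30, -11)), 1867)) = Mul(Rational(-945145, 398), Add(Mul(2, -11, 19), 1867)) = Mul(Rational(-945145, 398), Add(-418, 1867)) = Mul(Rational(-945145, 398), 1449) = Rational(-1369515105, 398)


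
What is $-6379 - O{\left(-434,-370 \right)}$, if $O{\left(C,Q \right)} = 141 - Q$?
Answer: $-6890$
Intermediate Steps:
$-6379 - O{\left(-434,-370 \right)} = -6379 - \left(141 - -370\right) = -6379 - \left(141 + 370\right) = -6379 - 511 = -6890$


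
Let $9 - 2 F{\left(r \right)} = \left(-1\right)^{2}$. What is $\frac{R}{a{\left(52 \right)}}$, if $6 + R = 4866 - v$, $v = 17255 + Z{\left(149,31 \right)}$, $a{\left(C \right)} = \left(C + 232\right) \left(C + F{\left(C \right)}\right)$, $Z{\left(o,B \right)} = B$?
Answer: $- \frac{6213}{7952} \approx -0.78131$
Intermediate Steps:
$F{\left(r \right)} = 4$ ($F{\left(r \right)} = \frac{9}{2} - \frac{\left(-1\right)^{2}}{2} = \frac{9}{2} - \frac{1}{2} = 4$)
$a{\left(C \right)} = \left(4 + C\right) \left(232 + C\right)$ ($a{\left(C \right)} = \left(C + 232\right) \left(C + 4\right) = \left(232 + C\right) \left(4 + C\right) = \left(4 + C\right) \left(232 + C\right)$)
$v = 17286$ ($v = 17255 + 31 = 17286$)
$R = -12426$ ($R = -6 + \left(4866 - 17286\right) = -6 - 12420 = -12426$)
$\frac{R}{a{\left(52 \right)}} = - \frac{12426}{928 + 52^{2} + 236 \cdot 52} = - \frac{12426}{928 + 2704 + 12272} = - \frac{12426}{15904} = \left(-12426\right) \frac{1}{15904} = - \frac{6213}{7952}$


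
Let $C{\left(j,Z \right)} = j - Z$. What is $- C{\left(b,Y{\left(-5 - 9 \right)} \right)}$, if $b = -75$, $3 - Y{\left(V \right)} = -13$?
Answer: $91$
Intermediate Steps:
$Y{\left(V \right)} = 16$ ($Y{\left(V \right)} = 3 - -13 = 3 + 13 = 16$)
$- C{\left(b,Y{\left(-5 - 9 \right)} \right)} = - (-75 - 16) = \left(-1\right) \left(-91\right) = 91$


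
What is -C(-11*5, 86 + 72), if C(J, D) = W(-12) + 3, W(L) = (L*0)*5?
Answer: -3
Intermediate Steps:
W(L) = 0 (W(L) = 0*5 = 0)
C(J, D) = 3 (C(J, D) = 0 + 3 = 3)
-C(-11*5, 86 + 72) = -1*3 = -3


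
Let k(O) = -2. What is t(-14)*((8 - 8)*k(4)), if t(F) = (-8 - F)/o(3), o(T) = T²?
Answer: 0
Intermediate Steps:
t(F) = -8/9 - F/9 (t(F) = (-8 - F)/(3²) = (-8 - F)/9 = (-8 - F)*(⅑) = -8/9 - F/9)
t(-14)*((8 - 8)*k(4)) = (-8/9 - ⅑*(-14))*((8 - 8)*(-2)) = (-8/9 + 14/9)*(0*(-2)) = (⅔)*0 = 0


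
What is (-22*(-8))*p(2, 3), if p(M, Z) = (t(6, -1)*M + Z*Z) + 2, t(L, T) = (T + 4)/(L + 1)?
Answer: 14608/7 ≈ 2086.9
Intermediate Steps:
t(L, T) = (4 + T)/(1 + L)
p(M, Z) = 2 + Z² + 3*M/7 (p(M, Z) = (((4 - 1)/(1 + 6))*M + Z*Z) + 2 = ((3/7)*M + Z²) + 2 = (((⅐)*3)*M + Z²) + 2 = (3*M/7 + Z²) + 2 = (Z² + 3*M/7) + 2 = 2 + Z² + 3*M/7)
(-22*(-8))*p(2, 3) = (-22*(-8))*(2 + 3² + (3/7)*2) = 176*(2 + 9 + 6/7) = 176*(83/7) = 14608/7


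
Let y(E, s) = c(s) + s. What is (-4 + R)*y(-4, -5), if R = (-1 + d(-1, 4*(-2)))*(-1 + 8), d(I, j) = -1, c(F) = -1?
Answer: 108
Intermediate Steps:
y(E, s) = -1 + s
R = -14 (R = (-1 - 1)*(-1 + 8) = -2*7 = -14)
(-4 + R)*y(-4, -5) = (-4 - 14)*(-1 - 5) = -18*(-6) = 108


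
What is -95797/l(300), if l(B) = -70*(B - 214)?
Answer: 95797/6020 ≈ 15.913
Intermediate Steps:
l(B) = 14980 - 70*B (l(B) = -70*(-214 + B) = 14980 - 70*B)
-95797/l(300) = -95797/(14980 - 70*300) = -95797/(14980 - 21000) = -95797/(-6020) = -95797*(-1/6020) = 95797/6020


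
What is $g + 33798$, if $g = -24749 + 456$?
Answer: $9505$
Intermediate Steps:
$g = -24293$
$g + 33798 = -24293 + 33798 = 9505$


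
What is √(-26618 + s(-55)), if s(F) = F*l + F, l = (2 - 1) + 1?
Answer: I*√26783 ≈ 163.66*I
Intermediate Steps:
l = 2 (l = 1 + 1 = 2)
s(F) = 3*F (s(F) = F*2 + F = 2*F + F = 3*F)
√(-26618 + s(-55)) = √(-26618 + 3*(-55)) = √(-26618 - 165) = √(-26783) = I*√26783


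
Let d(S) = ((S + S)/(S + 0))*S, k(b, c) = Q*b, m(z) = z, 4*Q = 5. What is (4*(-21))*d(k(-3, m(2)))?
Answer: 630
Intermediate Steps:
Q = 5/4 (Q = (1/4)*5 = 5/4 ≈ 1.2500)
k(b, c) = 5*b/4
d(S) = 2*S (d(S) = ((2*S)/S)*S = 2*S)
(4*(-21))*d(k(-3, m(2))) = (4*(-21))*(2*((5/4)*(-3))) = -168*(-15)/4 = -84*(-15/2) = 630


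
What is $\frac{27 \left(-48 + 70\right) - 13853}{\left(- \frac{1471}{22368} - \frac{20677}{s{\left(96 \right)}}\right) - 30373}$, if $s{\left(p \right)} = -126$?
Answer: $\frac{6228123552}{14189995579} \approx 0.43891$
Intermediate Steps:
$\frac{27 \left(-48 + 70\right) - 13853}{\left(- \frac{1471}{22368} - \frac{20677}{s{\left(96 \right)}}\right) - 30373} = \frac{27 \left(-48 + 70\right) - 13853}{\left(- \frac{1471}{22368} - \frac{20677}{-126}\right) - 30373} = \frac{27 \cdot 22 - 13853}{\left(\left(-1471\right) \frac{1}{22368} - - \frac{20677}{126}\right) - 30373} = \frac{594 - 13853}{\left(- \frac{1471}{22368} + \frac{20677}{126}\right) - 30373} = - \frac{13259}{\frac{77052965}{469728} - 30373} = - \frac{13259}{- \frac{14189995579}{469728}} = \left(-13259\right) \left(- \frac{469728}{14189995579}\right) = \frac{6228123552}{14189995579}$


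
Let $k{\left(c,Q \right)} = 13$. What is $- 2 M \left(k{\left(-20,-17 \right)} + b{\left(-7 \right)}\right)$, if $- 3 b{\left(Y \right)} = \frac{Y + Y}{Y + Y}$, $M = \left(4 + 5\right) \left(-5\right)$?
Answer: $1140$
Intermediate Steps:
$M = -45$ ($M = 9 \left(-5\right) = -45$)
$b{\left(Y \right)} = - \frac{1}{3}$ ($b{\left(Y \right)} = - \frac{\left(Y + Y\right) \frac{1}{Y + Y}}{3} = - \frac{2 Y \frac{1}{2 Y}}{3} = \left(- \frac{1}{3}\right) 1 = - \frac{1}{3}$)
$- 2 M \left(k{\left(-20,-17 \right)} + b{\left(-7 \right)}\right) = \left(-2\right) \left(-45\right) \left(13 - \frac{1}{3}\right) = 90 \cdot \frac{38}{3} = 1140$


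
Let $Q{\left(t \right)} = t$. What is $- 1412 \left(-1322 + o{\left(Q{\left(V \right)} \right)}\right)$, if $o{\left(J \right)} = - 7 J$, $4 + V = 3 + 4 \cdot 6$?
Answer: $2093996$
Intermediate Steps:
$V = 23$ ($V = -4 + \left(3 + 4 \cdot 6\right) = -4 + \left(3 + 24\right) = -4 + 27 = 23$)
$- 1412 \left(-1322 + o{\left(Q{\left(V \right)} \right)}\right) = - 1412 \left(-1322 - 161\right) = \left(-1412\right) \left(-1483\right) = 2093996$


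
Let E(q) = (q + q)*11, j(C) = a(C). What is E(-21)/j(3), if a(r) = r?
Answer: -154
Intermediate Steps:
j(C) = C
E(q) = 22*q (E(q) = (2*q)*11 = 22*q)
E(-21)/j(3) = (22*(-21))/3 = -462*⅓ = -154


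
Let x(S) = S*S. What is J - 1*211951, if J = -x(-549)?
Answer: -513352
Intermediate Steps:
x(S) = S²
J = -301401 (J = -1*(-549)² = -1*301401 = -301401)
J - 1*211951 = -301401 - 1*211951 = -301401 - 211951 = -513352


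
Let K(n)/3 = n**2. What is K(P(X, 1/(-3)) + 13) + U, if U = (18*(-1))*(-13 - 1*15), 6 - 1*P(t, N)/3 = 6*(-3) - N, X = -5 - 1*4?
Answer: 21672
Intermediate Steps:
X = -9 (X = -5 - 4 = -9)
P(t, N) = 72 + 3*N (P(t, N) = 18 - 3*(6*(-3) - N) = 18 - 3*(-18 - N) = 18 + (54 + 3*N) = 72 + 3*N)
K(n) = 3*n**2
U = 504 (U = -18*(-13 - 15) = -18*(-28) = 504)
K(P(X, 1/(-3)) + 13) + U = 3*((72 + 3/(-3)) + 13)**2 + 504 = 3*((72 + 3*(-1/3)) + 13)**2 + 504 = 3*((72 - 1) + 13)**2 + 504 = 3*(71 + 13)**2 + 504 = 3*84**2 + 504 = 3*7056 + 504 = 21168 + 504 = 21672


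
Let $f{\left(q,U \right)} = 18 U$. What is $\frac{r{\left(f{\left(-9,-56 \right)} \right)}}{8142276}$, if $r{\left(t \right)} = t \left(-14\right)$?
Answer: $\frac{1176}{678523} \approx 0.0017332$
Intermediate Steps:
$r{\left(t \right)} = - 14 t$
$\frac{r{\left(f{\left(-9,-56 \right)} \right)}}{8142276} = \frac{\left(-14\right) 18 \left(-56\right)}{8142276} = \left(-14\right) \left(-1008\right) \frac{1}{8142276} = 14112 \cdot \frac{1}{8142276} = \frac{1176}{678523}$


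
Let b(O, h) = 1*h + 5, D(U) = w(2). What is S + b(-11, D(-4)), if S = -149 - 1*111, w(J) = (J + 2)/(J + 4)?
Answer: -763/3 ≈ -254.33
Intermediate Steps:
w(J) = (2 + J)/(4 + J)
D(U) = ⅔ (D(U) = (2 + 2)/(4 + 2) = 4/6 = (⅙)*4 = ⅔)
S = -260 (S = -149 - 111 = -260)
b(O, h) = 5 + h (b(O, h) = h + 5 = 5 + h)
S + b(-11, D(-4)) = -260 + (5 + ⅔) = -260 + 17/3 = -763/3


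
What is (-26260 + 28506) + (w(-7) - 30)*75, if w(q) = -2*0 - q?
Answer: 521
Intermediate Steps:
w(q) = -q (w(q) = 0 - q = -q)
(-26260 + 28506) + (w(-7) - 30)*75 = (-26260 + 28506) + (-1*(-7) - 30)*75 = 2246 + (7 - 30)*75 = 2246 - 23*75 = 2246 - 1725 = 521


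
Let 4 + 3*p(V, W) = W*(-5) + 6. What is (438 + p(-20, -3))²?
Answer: 1771561/9 ≈ 1.9684e+5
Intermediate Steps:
p(V, W) = ⅔ - 5*W/3 (p(V, W) = -4/3 + (W*(-5) + 6)/3 = -4/3 + (-5*W + 6)/3 = -4/3 + (6 - 5*W)/3 = -4/3 + (2 - 5*W/3) = ⅔ - 5*W/3)
(438 + p(-20, -3))² = (438 + (⅔ - 5/3*(-3)))² = (438 + (⅔ + 5))² = (438 + 17/3)² = (1331/3)² = 1771561/9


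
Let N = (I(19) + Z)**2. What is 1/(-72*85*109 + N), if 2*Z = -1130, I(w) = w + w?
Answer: -1/389351 ≈ -2.5684e-6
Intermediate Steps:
I(w) = 2*w
Z = -565 (Z = (1/2)*(-1130) = -565)
N = 277729 (N = (2*19 - 565)**2 = (38 - 565)**2 = (-527)**2 = 277729)
1/(-72*85*109 + N) = 1/(-72*85*109 + 277729) = 1/(-6120*109 + 277729) = 1/(-667080 + 277729) = 1/(-389351) = -1/389351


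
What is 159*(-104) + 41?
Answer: -16495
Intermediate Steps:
159*(-104) + 41 = -16536 + 41 = -16495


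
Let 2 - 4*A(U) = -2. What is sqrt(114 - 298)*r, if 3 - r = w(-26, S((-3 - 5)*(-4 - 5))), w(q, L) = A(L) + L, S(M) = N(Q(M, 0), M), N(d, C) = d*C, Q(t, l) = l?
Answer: 4*I*sqrt(46) ≈ 27.129*I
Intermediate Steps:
A(U) = 1 (A(U) = 1/2 - 1/4*(-2) = 1/2 + 1/2 = 1)
N(d, C) = C*d
S(M) = 0 (S(M) = M*0 = 0)
w(q, L) = 1 + L
r = 2 (r = 3 - (1 + 0) = 3 - 1*1 = 3 - 1 = 2)
sqrt(114 - 298)*r = sqrt(114 - 298)*2 = sqrt(-184)*2 = (2*I*sqrt(46))*2 = 4*I*sqrt(46)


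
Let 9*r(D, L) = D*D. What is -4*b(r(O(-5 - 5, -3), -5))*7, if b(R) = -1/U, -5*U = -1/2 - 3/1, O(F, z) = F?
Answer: 40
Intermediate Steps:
U = 7/10 (U = -(-1/2 - 3/1)/5 = -(-1*½ - 3*1)/5 = -(-½ - 3)/5 = -⅕*(-7/2) = 7/10 ≈ 0.70000)
r(D, L) = D²/9 (r(D, L) = (D*D)/9 = D²/9)
b(R) = -10/7 (b(R) = -1/7/10 = -1*10/7 = -10/7)
-4*b(r(O(-5 - 5, -3), -5))*7 = -4*(-10/7)*7 = (40/7)*7 = 40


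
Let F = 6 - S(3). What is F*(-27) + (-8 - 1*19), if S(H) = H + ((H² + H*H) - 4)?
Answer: 270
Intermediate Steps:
S(H) = -4 + H + 2*H² (S(H) = H + ((H² + H²) - 4) = H + (2*H² - 4) = H + (-4 + 2*H²) = -4 + H + 2*H²)
F = -11 (F = 6 - (-4 + 3 + 2*3²) = 6 - (-4 + 3 + 2*9) = 6 - (-4 + 3 + 18) = 6 - 1*17 = 6 - 17 = -11)
F*(-27) + (-8 - 1*19) = -11*(-27) + (-8 - 1*19) = 297 + (-8 - 19) = 297 - 27 = 270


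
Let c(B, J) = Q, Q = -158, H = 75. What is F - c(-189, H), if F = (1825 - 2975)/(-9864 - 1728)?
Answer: 39841/252 ≈ 158.10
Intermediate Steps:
c(B, J) = -158
F = 25/252 (F = -1150/(-11592) = -1150*(-1/11592) = 25/252 ≈ 0.099206)
F - c(-189, H) = 25/252 - 1*(-158) = 25/252 + 158 = 39841/252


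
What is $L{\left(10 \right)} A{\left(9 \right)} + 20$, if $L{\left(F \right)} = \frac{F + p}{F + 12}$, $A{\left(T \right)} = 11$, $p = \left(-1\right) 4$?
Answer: $23$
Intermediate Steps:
$p = -4$
$L{\left(F \right)} = \frac{-4 + F}{12 + F}$ ($L{\left(F \right)} = \frac{F - 4}{F + 12} = \frac{-4 + F}{12 + F}$)
$L{\left(10 \right)} A{\left(9 \right)} + 20 = \frac{-4 + 10}{12 + 10} \cdot 11 + 20 = \frac{1}{22} \cdot 6 \cdot 11 + 20 = \frac{3}{11} \cdot 11 + 20 = 3 + 20 = 23$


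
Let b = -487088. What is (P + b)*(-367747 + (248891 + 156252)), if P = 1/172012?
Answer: -783305787883195/43003 ≈ -1.8215e+10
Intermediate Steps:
P = 1/172012 ≈ 5.8135e-6
(P + b)*(-367747 + (248891 + 156252)) = (1/172012 - 487088)*(-367747 + (248891 + 156252)) = -83784981055*(-367747 + 405143)/172012 = -83784981055/172012*37396 = -783305787883195/43003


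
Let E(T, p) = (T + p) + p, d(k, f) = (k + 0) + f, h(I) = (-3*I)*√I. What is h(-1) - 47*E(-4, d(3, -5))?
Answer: 376 + 3*I ≈ 376.0 + 3.0*I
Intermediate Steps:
h(I) = -3*I^(3/2)
d(k, f) = f + k (d(k, f) = k + f = f + k)
E(T, p) = T + 2*p
h(-1) - 47*E(-4, d(3, -5)) = -(-3)*I - 47*(-4 + 2*(-5 + 3)) = -(-3)*I - 47*(-4 + 2*(-2)) = 3*I - 47*(-4 - 4) = 3*I - 47*(-8) = 3*I + 376 = 376 + 3*I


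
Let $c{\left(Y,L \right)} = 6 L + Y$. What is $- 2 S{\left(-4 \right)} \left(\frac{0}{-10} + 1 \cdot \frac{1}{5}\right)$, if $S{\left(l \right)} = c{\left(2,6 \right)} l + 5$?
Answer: $\frac{294}{5} \approx 58.8$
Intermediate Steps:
$c{\left(Y,L \right)} = Y + 6 L$
$S{\left(l \right)} = 5 + 38 l$ ($S{\left(l \right)} = \left(2 + 6 \cdot 6\right) l + 5 = \left(2 + 36\right) l + 5 = 38 l + 5 = 5 + 38 l$)
$- 2 S{\left(-4 \right)} \left(\frac{0}{-10} + 1 \cdot \frac{1}{5}\right) = - 2 \left(5 + 38 \left(-4\right)\right) \left(\frac{0}{-10} + 1 \cdot \frac{1}{5}\right) = - 2 \left(5 - 152\right) \left(0 \left(- \frac{1}{10}\right) + 1 \cdot \frac{1}{5}\right) = \left(-2\right) \left(-147\right) \left(0 + \frac{1}{5}\right) = 294 \cdot \frac{1}{5} = \frac{294}{5}$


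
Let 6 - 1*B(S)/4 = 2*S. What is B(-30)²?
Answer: 69696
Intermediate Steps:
B(S) = 24 - 8*S
B(-30)² = (24 - 8*(-30))² = (24 + 240)² = 264² = 69696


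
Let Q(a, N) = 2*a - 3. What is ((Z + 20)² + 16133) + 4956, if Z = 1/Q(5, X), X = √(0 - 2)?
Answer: 1053242/49 ≈ 21495.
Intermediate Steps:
X = I*√2 (X = √(-2) = I*√2 ≈ 1.4142*I)
Q(a, N) = -3 + 2*a
Z = ⅐ (Z = 1/(-3 + 2*5) = 1/(-3 + 10) = 1/7 = ⅐ ≈ 0.14286)
((Z + 20)² + 16133) + 4956 = ((⅐ + 20)² + 16133) + 4956 = ((141/7)² + 16133) + 4956 = (19881/49 + 16133) + 4956 = 810398/49 + 4956 = 1053242/49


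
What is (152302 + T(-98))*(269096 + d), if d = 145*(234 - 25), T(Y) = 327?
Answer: 45697275229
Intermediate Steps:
d = 30305 (d = 145*209 = 30305)
(152302 + T(-98))*(269096 + d) = (152302 + 327)*(269096 + 30305) = 152629*299401 = 45697275229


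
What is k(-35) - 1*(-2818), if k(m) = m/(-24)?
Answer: 67667/24 ≈ 2819.5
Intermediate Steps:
k(m) = -m/24 (k(m) = m*(-1/24) = -m/24)
k(-35) - 1*(-2818) = -1/24*(-35) - 1*(-2818) = 35/24 + 2818 = 67667/24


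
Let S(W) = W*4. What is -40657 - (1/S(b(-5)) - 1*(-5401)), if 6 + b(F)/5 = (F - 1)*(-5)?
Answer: -22107841/480 ≈ -46058.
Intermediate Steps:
b(F) = -5 - 25*F (b(F) = -30 + 5*((F - 1)*(-5)) = -30 + 5*((-1 + F)*(-5)) = -30 + 5*(5 - 5*F) = -30 + (25 - 25*F) = -5 - 25*F)
S(W) = 4*W
-40657 - (1/S(b(-5)) - 1*(-5401)) = -40657 - (1/(4*(-5 - 25*(-5))) - 1*(-5401)) = -40657 - (1/(4*(-5 + 125)) + 5401) = -40657 - (1/(4*120) + 5401) = -40657 - (1/480 + 5401) = -40657 - 1*2592481/480 = -40657 - 2592481/480 = -22107841/480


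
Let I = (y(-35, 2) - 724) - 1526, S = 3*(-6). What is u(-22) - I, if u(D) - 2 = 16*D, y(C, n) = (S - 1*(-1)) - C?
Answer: 1882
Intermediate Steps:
S = -18
y(C, n) = -17 - C (y(C, n) = (-18 - 1*(-1)) - C = (-18 + 1) - C = -17 - C)
I = -2232 (I = ((-17 - 1*(-35)) - 724) - 1526 = ((-17 + 35) - 724) - 1526 = (18 - 724) - 1526 = -706 - 1526 = -2232)
u(D) = 2 + 16*D
u(-22) - I = (2 + 16*(-22)) - 1*(-2232) = (2 - 352) + 2232 = -350 + 2232 = 1882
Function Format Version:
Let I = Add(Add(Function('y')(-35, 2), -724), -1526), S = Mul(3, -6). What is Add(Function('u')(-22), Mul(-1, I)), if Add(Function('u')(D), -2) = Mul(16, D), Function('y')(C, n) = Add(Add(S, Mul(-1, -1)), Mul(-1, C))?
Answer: 1882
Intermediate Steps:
S = -18
Function('y')(C, n) = Add(-17, Mul(-1, C)) (Function('y')(C, n) = Add(Add(-18, Mul(-1, -1)), Mul(-1, C)) = Add(Add(-18, 1), Mul(-1, C)) = Add(-17, Mul(-1, C)))
I = -2232 (I = Add(Add(Add(-17, Mul(-1, -35)), -724), -1526) = Add(Add(Add(-17, 35), -724), -1526) = Add(Add(18, -724), -1526) = Add(-706, -1526) = -2232)
Function('u')(D) = Add(2, Mul(16, D))
Add(Function('u')(-22), Mul(-1, I)) = Add(Add(2, Mul(16, -22)), Mul(-1, -2232)) = Add(Add(2, -352), 2232) = Add(-350, 2232) = 1882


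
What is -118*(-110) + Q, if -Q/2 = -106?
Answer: 13192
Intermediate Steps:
Q = 212 (Q = -2*(-106) = 212)
-118*(-110) + Q = -118*(-110) + 212 = 12980 + 212 = 13192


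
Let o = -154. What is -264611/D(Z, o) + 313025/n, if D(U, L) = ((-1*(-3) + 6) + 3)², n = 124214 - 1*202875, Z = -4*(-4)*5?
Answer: -20859641471/11327184 ≈ -1841.6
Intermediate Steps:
Z = 80 (Z = 16*5 = 80)
n = -78661 (n = 124214 - 202875 = -78661)
D(U, L) = 144 (D(U, L) = ((3 + 6) + 3)² = (9 + 3)² = 12² = 144)
-264611/D(Z, o) + 313025/n = -264611/144 + 313025/(-78661) = -264611*1/144 + 313025*(-1/78661) = -264611/144 - 313025/78661 = -20859641471/11327184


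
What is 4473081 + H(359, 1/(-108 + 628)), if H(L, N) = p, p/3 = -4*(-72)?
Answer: 4473945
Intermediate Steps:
p = 864 (p = 3*(-4*(-72)) = 3*288 = 864)
H(L, N) = 864
4473081 + H(359, 1/(-108 + 628)) = 4473081 + 864 = 4473945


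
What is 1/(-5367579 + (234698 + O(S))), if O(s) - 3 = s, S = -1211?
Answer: -1/5134089 ≈ -1.9478e-7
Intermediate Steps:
O(s) = 3 + s
1/(-5367579 + (234698 + O(S))) = 1/(-5367579 + (234698 + (3 - 1211))) = 1/(-5367579 + (234698 - 1208)) = 1/(-5367579 + 233490) = 1/(-5134089) = -1/5134089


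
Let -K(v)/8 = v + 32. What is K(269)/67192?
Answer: -301/8399 ≈ -0.035838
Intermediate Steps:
K(v) = -256 - 8*v (K(v) = -8*(v + 32) = -8*(32 + v) = -256 - 8*v)
K(269)/67192 = (-256 - 8*269)/67192 = (-256 - 2152)*(1/67192) = -2408*1/67192 = -301/8399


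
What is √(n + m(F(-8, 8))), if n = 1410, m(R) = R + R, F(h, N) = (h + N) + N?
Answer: √1426 ≈ 37.762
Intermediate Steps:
F(h, N) = h + 2*N (F(h, N) = (N + h) + N = h + 2*N)
m(R) = 2*R
√(n + m(F(-8, 8))) = √(1410 + 2*(-8 + 2*8)) = √(1410 + 2*(-8 + 16)) = √(1410 + 2*8) = √(1410 + 16) = √1426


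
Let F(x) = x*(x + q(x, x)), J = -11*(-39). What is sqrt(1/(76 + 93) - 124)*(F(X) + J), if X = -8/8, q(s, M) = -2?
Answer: 432*I*sqrt(20955)/13 ≈ 4810.4*I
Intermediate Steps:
X = -1 (X = -8*1/8 = -1)
J = 429
F(x) = x*(-2 + x) (F(x) = x*(x - 2) = x*(-2 + x))
sqrt(1/(76 + 93) - 124)*(F(X) + J) = sqrt(1/(76 + 93) - 124)*(-(-2 - 1) + 429) = sqrt(1/169 - 124)*(-1*(-3) + 429) = sqrt(1/169 - 124)*(3 + 429) = sqrt(-20955/169)*432 = (I*sqrt(20955)/13)*432 = 432*I*sqrt(20955)/13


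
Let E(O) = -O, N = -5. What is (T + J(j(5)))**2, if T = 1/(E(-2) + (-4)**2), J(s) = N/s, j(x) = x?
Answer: 289/324 ≈ 0.89198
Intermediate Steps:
J(s) = -5/s
T = 1/18 (T = 1/(-1*(-2) + (-4)**2) = 1/(2 + 16) = 1/18 ≈ 0.055556)
(T + J(j(5)))**2 = (1/18 - 5/5)**2 = (1/18 - 5*1/5)**2 = (1/18 - 1)**2 = (-17/18)**2 = 289/324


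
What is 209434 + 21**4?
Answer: 403915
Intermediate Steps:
209434 + 21**4 = 209434 + 194481 = 403915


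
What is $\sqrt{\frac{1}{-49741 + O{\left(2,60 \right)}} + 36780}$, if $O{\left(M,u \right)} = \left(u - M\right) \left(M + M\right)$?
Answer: $\frac{\sqrt{10016996545519}}{16503} \approx 191.78$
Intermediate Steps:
$O{\left(M,u \right)} = 2 M \left(u - M\right)$ ($O{\left(M,u \right)} = \left(u - M\right) 2 M = 2 M \left(u - M\right)$)
$\sqrt{\frac{1}{-49741 + O{\left(2,60 \right)}} + 36780} = \sqrt{\frac{1}{-49741 + 2 \cdot 2 \left(60 - 2\right)} + 36780} = \sqrt{\frac{1}{-49741 + 2 \cdot 2 \cdot 58} + 36780} = \sqrt{\frac{1}{-49741 + 232} + 36780} = \sqrt{\frac{1}{-49509} + 36780} = \sqrt{- \frac{1}{49509} + 36780} = \sqrt{\frac{1820941019}{49509}} = \frac{\sqrt{10016996545519}}{16503}$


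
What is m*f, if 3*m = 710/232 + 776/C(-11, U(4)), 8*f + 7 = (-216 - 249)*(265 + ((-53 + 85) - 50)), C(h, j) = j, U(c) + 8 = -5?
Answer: 1634888277/6032 ≈ 2.7104e+5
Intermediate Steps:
U(c) = -13 (U(c) = -8 - 5 = -13)
f = -57431/4 (f = -7/8 + ((-216 - 249)*(265 + ((-53 + 85) - 50)))/8 = -7/8 + (-465*(265 + (32 - 50)))/8 = -7/8 + (-465*(265 - 18))/8 = -7/8 + (-465*247)/8 = -7/8 + (⅛)*(-114855) = -7/8 - 114855/8 = -57431/4 ≈ -14358.)
m = -28467/1508 (m = (710/232 + 776/(-13))/3 = (710*(1/232) + 776*(-1/13))/3 = (355/116 - 776/13)/3 = (⅓)*(-85401/1508) = -28467/1508 ≈ -18.877)
m*f = -28467/1508*(-57431/4) = 1634888277/6032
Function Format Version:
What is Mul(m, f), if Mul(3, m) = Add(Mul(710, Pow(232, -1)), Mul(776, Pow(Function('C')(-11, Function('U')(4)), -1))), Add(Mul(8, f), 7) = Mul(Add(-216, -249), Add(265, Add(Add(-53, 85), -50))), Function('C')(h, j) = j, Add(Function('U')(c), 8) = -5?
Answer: Rational(1634888277, 6032) ≈ 2.7104e+5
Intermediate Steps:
Function('U')(c) = -13 (Function('U')(c) = Add(-8, -5) = -13)
f = Rational(-57431, 4) (f = Add(Rational(-7, 8), Mul(Rational(1, 8), Mul(Add(-216, -249), Add(265, Add(Add(-53, 85), -50))))) = Add(Rational(-7, 8), Mul(Rational(1, 8), Mul(-465, Add(265, Add(32, -50))))) = Add(Rational(-7, 8), Mul(Rational(1, 8), Mul(-465, Add(265, -18)))) = Add(Rational(-7, 8), Mul(Rational(1, 8), Mul(-465, 247))) = Add(Rational(-7, 8), Mul(Rational(1, 8), -114855)) = Add(Rational(-7, 8), Rational(-114855, 8)) = Rational(-57431, 4) ≈ -14358.)
m = Rational(-28467, 1508) (m = Mul(Rational(1, 3), Add(Mul(710, Pow(232, -1)), Mul(776, Pow(-13, -1)))) = Mul(Rational(1, 3), Add(Mul(710, Rational(1, 232)), Mul(776, Rational(-1, 13)))) = Mul(Rational(1, 3), Add(Rational(355, 116), Rational(-776, 13))) = Mul(Rational(1, 3), Rational(-85401, 1508)) = Rational(-28467, 1508) ≈ -18.877)
Mul(m, f) = Mul(Rational(-28467, 1508), Rational(-57431, 4)) = Rational(1634888277, 6032)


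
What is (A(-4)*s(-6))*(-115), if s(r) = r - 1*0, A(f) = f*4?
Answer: -11040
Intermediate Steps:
A(f) = 4*f
s(r) = r (s(r) = r + 0 = r)
(A(-4)*s(-6))*(-115) = ((4*(-4))*(-6))*(-115) = -16*(-6)*(-115) = 96*(-115) = -11040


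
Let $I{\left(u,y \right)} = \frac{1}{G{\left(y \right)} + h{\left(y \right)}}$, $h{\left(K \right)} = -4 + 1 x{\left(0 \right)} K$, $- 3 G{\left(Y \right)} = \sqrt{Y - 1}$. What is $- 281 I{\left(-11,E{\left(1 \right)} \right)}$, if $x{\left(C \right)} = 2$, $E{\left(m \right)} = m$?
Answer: $\frac{281}{2} \approx 140.5$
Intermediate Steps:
$G{\left(Y \right)} = - \frac{\sqrt{-1 + Y}}{3}$ ($G{\left(Y \right)} = - \frac{\sqrt{Y - 1}}{3} = - \frac{\sqrt{-1 + Y}}{3}$)
$h{\left(K \right)} = -4 + 2 K$ ($h{\left(K \right)} = -4 + 1 \cdot 2 K = -4 + 2 K$)
$I{\left(u,y \right)} = \frac{1}{-4 + 2 y - \frac{\sqrt{-1 + y}}{3}}$ ($I{\left(u,y \right)} = \frac{1}{- \frac{\sqrt{-1 + y}}{3} + \left(-4 + 2 y\right)} = \frac{1}{-4 + 2 y - \frac{\sqrt{-1 + y}}{3}}$)
$- 281 I{\left(-11,E{\left(1 \right)} \right)} = - 281 \frac{3}{-12 - \sqrt{-1 + 1} + 6 \cdot 1} = - 281 \frac{3}{-12 - \sqrt{0} + 6} = - 281 \frac{3}{-12 - 0 + 6} = - 281 \frac{3}{-12 + 0 + 6} = - 281 \frac{3}{-6} = - 281 \cdot 3 \left(- \frac{1}{6}\right) = \left(-281\right) \left(- \frac{1}{2}\right) = \frac{281}{2}$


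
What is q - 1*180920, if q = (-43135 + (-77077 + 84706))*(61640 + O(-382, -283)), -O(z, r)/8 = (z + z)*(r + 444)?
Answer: -37127810952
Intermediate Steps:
O(z, r) = -16*z*(444 + r) (O(z, r) = -8*(z + z)*(r + 444) = -8*2*z*(444 + r) = -16*z*(444 + r))
q = -37127630032 (q = (-43135 + (-77077 + 84706))*(61640 - 16*(-382)*(444 - 283)) = (-43135 + 7629)*(61640 - 16*(-382)*161) = -35506*(61640 + 984032) = -35506*1045672 = -37127630032)
q - 1*180920 = -37127630032 - 1*180920 = -37127630032 - 180920 = -37127810952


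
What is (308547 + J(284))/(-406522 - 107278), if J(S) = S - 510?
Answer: -308321/513800 ≈ -0.60008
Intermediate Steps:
J(S) = -510 + S
(308547 + J(284))/(-406522 - 107278) = (308547 + (-510 + 284))/(-406522 - 107278) = (308547 - 226)/(-513800) = 308321*(-1/513800) = -308321/513800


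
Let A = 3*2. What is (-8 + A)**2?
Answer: 4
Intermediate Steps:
A = 6
(-8 + A)**2 = (-8 + 6)**2 = (-2)**2 = 4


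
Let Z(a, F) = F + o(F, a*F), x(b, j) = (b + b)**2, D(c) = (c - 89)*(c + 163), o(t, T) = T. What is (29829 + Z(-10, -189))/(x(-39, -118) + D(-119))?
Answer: -15765/1534 ≈ -10.277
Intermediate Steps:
D(c) = (-89 + c)*(163 + c)
x(b, j) = 4*b**2 (x(b, j) = (2*b)**2 = 4*b**2)
Z(a, F) = F + F*a (Z(a, F) = F + a*F = F + F*a)
(29829 + Z(-10, -189))/(x(-39, -118) + D(-119)) = (29829 - 189*(1 - 10))/(4*(-39)**2 + (-14507 + (-119)**2 + 74*(-119))) = (29829 - 189*(-9))/(4*1521 + (-14507 + 14161 - 8806)) = (29829 + 1701)/(6084 - 9152) = 31530/(-3068) = 31530*(-1/3068) = -15765/1534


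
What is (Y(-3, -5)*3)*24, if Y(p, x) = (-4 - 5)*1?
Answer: -648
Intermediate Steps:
Y(p, x) = -9 (Y(p, x) = -9*1 = -9)
(Y(-3, -5)*3)*24 = -9*3*24 = -27*24 = -648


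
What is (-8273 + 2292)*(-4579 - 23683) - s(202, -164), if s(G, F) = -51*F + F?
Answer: 169026822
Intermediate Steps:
s(G, F) = -50*F
(-8273 + 2292)*(-4579 - 23683) - s(202, -164) = (-8273 + 2292)*(-4579 - 23683) - (-50)*(-164) = -5981*(-28262) - 1*8200 = 169035022 - 8200 = 169026822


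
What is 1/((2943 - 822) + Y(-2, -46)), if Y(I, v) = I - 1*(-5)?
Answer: 1/2124 ≈ 0.00047081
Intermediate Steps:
Y(I, v) = 5 + I (Y(I, v) = I + 5 = 5 + I)
1/((2943 - 822) + Y(-2, -46)) = 1/((2943 - 822) + (5 - 2)) = 1/(2121 + 3) = 1/2124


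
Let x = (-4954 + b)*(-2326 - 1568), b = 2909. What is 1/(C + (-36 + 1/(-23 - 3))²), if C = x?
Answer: 676/5384021449 ≈ 1.2556e-7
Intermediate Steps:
x = 7963230 (x = (-4954 + 2909)*(-2326 - 1568) = -2045*(-3894) = 7963230)
C = 7963230
1/(C + (-36 + 1/(-23 - 3))²) = 1/(7963230 + (-36 + 1/(-23 - 3))²) = 1/(7963230 + (-36 + 1/(-26))²) = 1/(7963230 + (-36 - 1/26)²) = 1/(7963230 + (-937/26)²) = 1/(7963230 + 877969/676) = 1/(5384021449/676) = 676/5384021449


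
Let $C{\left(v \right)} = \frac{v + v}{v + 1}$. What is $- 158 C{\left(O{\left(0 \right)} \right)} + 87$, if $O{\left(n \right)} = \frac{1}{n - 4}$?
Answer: $\frac{577}{3} \approx 192.33$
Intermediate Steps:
$O{\left(n \right)} = \frac{1}{-4 + n}$ ($O{\left(n \right)} = \frac{1}{n - 4} = \frac{1}{-4 + n}$)
$C{\left(v \right)} = \frac{2 v}{1 + v}$
$- 158 C{\left(O{\left(0 \right)} \right)} + 87 = - 158 \frac{2}{\left(-4 + 0\right) \left(1 + \frac{1}{-4 + 0}\right)} + 87 = - 158 \frac{2}{\left(-4\right) \left(1 + \frac{1}{-4}\right)} + 87 = - 158 \cdot 2 \left(- \frac{1}{4}\right) \frac{1}{1 - \frac{1}{4}} + 87 = - 158 \cdot 2 \left(- \frac{1}{4}\right) \frac{1}{\frac{3}{4}} + 87 = - 158 \cdot 2 \left(- \frac{1}{4}\right) \frac{4}{3} + 87 = \left(-158\right) \left(- \frac{2}{3}\right) + 87 = \frac{316}{3} + 87 = \frac{577}{3}$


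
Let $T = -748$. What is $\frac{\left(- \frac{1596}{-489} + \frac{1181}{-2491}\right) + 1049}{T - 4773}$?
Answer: $- \frac{427061326}{2241708193} \approx -0.19051$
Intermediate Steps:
$\frac{\left(- \frac{1596}{-489} + \frac{1181}{-2491}\right) + 1049}{T - 4773} = \frac{\left(- \frac{1596}{-489} + \frac{1181}{-2491}\right) + 1049}{-748 - 4773} = \frac{\left(\left(-1596\right) \left(- \frac{1}{489}\right) + 1181 \left(- \frac{1}{2491}\right)\right) + 1049}{-5521} = \left(\left(\frac{532}{163} - \frac{1181}{2491}\right) + 1049\right) \left(- \frac{1}{5521}\right) = \left(\frac{1132709}{406033} + 1049\right) \left(- \frac{1}{5521}\right) = \frac{427061326}{406033} \left(- \frac{1}{5521}\right) = - \frac{427061326}{2241708193}$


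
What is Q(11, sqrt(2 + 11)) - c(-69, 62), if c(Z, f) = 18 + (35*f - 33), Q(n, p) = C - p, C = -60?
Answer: -2215 - sqrt(13) ≈ -2218.6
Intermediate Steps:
Q(n, p) = -60 - p
c(Z, f) = -15 + 35*f (c(Z, f) = 18 + (-33 + 35*f) = -15 + 35*f)
Q(11, sqrt(2 + 11)) - c(-69, 62) = (-60 - sqrt(2 + 11)) - (-15 + 35*62) = (-60 - sqrt(13)) - (-15 + 2170) = (-60 - sqrt(13)) - 1*2155 = (-60 - sqrt(13)) - 2155 = -2215 - sqrt(13)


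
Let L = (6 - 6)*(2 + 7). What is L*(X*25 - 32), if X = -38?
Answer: 0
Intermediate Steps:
L = 0 (L = 0*9 = 0)
L*(X*25 - 32) = 0*(-38*25 - 32) = 0*(-950 - 32) = 0*(-982) = 0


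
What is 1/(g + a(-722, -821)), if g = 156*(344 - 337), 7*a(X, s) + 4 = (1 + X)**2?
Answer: 7/527481 ≈ 1.3271e-5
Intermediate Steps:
a(X, s) = -4/7 + (1 + X)**2/7
g = 1092 (g = 156*7 = 1092)
1/(g + a(-722, -821)) = 1/(1092 + (-4/7 + (1 - 722)**2/7)) = 1/(1092 + (-4/7 + (1/7)*(-721)**2)) = 1/(1092 + (-4/7 + (1/7)*519841)) = 1/(1092 + (-4/7 + 74263)) = 1/(1092 + 519837/7) = 1/(527481/7) = 7/527481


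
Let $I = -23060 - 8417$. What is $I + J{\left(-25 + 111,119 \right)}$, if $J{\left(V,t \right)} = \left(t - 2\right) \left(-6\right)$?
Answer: $-32179$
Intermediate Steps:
$J{\left(V,t \right)} = 12 - 6 t$ ($J{\left(V,t \right)} = \left(-2 + t\right) \left(-6\right) = 12 - 6 t$)
$I = -31477$ ($I = -23060 - 8417 = -31477$)
$I + J{\left(-25 + 111,119 \right)} = -31477 + \left(12 - 714\right) = -31477 - 702 = -32179$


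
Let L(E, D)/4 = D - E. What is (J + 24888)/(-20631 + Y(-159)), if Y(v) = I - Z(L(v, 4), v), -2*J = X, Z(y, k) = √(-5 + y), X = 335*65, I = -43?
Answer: -289446337/427413629 + 28001*√647/854827258 ≈ -0.67637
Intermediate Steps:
X = 21775
L(E, D) = -4*E + 4*D (L(E, D) = 4*(D - E) = -4*E + 4*D)
J = -21775/2 (J = -½*21775 = -21775/2 ≈ -10888.)
Y(v) = -43 - √(11 - 4*v) (Y(v) = -43 - √(-5 + (-4*v + 4*4)) = -43 - √(-5 + (-4*v + 16)) = -43 - √(-5 + (16 - 4*v)) = -43 - √(11 - 4*v))
(J + 24888)/(-20631 + Y(-159)) = (-21775/2 + 24888)/(-20631 + (-43 - √(11 - 4*(-159)))) = 28001/(2*(-20631 + (-43 - √(11 + 636)))) = 28001/(2*(-20631 + (-43 - √647))) = 28001/(2*(-20674 - √647))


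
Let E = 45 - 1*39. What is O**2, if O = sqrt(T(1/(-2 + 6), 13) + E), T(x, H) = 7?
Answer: 13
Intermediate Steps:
E = 6 (E = 45 - 39 = 6)
O = sqrt(13) (O = sqrt(7 + 6) = sqrt(13) ≈ 3.6056)
O**2 = (sqrt(13))**2 = 13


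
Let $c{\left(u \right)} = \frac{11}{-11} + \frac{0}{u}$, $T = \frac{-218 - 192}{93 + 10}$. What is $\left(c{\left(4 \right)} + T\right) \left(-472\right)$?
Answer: $\frac{242136}{103} \approx 2350.8$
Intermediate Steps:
$T = - \frac{410}{103} \approx -3.9806$
$c{\left(u \right)} = -1$ ($c{\left(u \right)} = 11 \left(- \frac{1}{11}\right) + 0 = -1 + 0 = -1$)
$\left(c{\left(4 \right)} + T\right) \left(-472\right) = \left(-1 - \frac{410}{103}\right) \left(-472\right) = \left(- \frac{513}{103}\right) \left(-472\right) = \frac{242136}{103}$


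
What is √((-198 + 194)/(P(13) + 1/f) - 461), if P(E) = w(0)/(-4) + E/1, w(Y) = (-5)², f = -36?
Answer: I*√55853/11 ≈ 21.485*I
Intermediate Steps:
w(Y) = 25
P(E) = -25/4 + E (P(E) = 25/(-4) + E/1 = 25*(-¼) + E*1 = -25/4 + E)
√((-198 + 194)/(P(13) + 1/f) - 461) = √((-198 + 194)/((-25/4 + 13) + 1/(-36)) - 461) = √(-4/(27/4 - 1/36) - 461) = √(-4/121/18 - 461) = √(-4*18/121 - 461) = √(-72/121 - 461) = √(-55853/121) = I*√55853/11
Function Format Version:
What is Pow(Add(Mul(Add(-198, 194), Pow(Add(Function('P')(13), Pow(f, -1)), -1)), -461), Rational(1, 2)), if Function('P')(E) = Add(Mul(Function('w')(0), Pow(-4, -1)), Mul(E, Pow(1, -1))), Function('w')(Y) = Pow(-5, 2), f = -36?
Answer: Mul(Rational(1, 11), I, Pow(55853, Rational(1, 2))) ≈ Mul(21.485, I)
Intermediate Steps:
Function('w')(Y) = 25
Function('P')(E) = Add(Rational(-25, 4), E) (Function('P')(E) = Add(Mul(25, Pow(-4, -1)), Mul(E, Pow(1, -1))) = Add(Mul(25, Rational(-1, 4)), Mul(E, 1)) = Add(Rational(-25, 4), E))
Pow(Add(Mul(Add(-198, 194), Pow(Add(Function('P')(13), Pow(f, -1)), -1)), -461), Rational(1, 2)) = Pow(Add(Mul(Add(-198, 194), Pow(Add(Add(Rational(-25, 4), 13), Pow(-36, -1)), -1)), -461), Rational(1, 2)) = Pow(Add(Mul(-4, Pow(Add(Rational(27, 4), Rational(-1, 36)), -1)), -461), Rational(1, 2)) = Pow(Add(Mul(-4, Pow(Rational(121, 18), -1)), -461), Rational(1, 2)) = Pow(Add(Mul(-4, Rational(18, 121)), -461), Rational(1, 2)) = Pow(Add(Rational(-72, 121), -461), Rational(1, 2)) = Pow(Rational(-55853, 121), Rational(1, 2)) = Mul(Rational(1, 11), I, Pow(55853, Rational(1, 2)))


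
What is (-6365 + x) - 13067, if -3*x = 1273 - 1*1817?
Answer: -57752/3 ≈ -19251.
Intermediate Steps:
x = 544/3 (x = -(1273 - 1*1817)/3 = -(1273 - 1817)/3 = -1/3*(-544) = 544/3 ≈ 181.33)
(-6365 + x) - 13067 = (-6365 + 544/3) - 13067 = -18551/3 - 13067 = -57752/3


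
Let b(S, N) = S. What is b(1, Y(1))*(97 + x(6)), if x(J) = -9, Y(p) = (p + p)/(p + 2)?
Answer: 88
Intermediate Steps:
Y(p) = 2*p/(2 + p) (Y(p) = (2*p)/(2 + p) = 2*p/(2 + p))
b(1, Y(1))*(97 + x(6)) = 1*(97 - 9) = 1*88 = 88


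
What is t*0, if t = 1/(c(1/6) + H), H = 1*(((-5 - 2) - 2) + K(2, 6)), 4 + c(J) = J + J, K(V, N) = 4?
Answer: 0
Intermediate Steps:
c(J) = -4 + 2*J (c(J) = -4 + (J + J) = -4 + 2*J)
H = -5 (H = 1*(((-5 - 2) - 2) + 4) = 1*((-7 - 2) + 4) = 1*(-9 + 4) = 1*(-5) = -5)
t = -3/26 (t = 1/((-4 + 2/6) - 5) = 1/((-4 + 2*(⅙)) - 5) = 1/((-4 + ⅓) - 5) = 1/(-11/3 - 5) = 1/(-26/3) = -3/26 ≈ -0.11538)
t*0 = -3/26*0 = 0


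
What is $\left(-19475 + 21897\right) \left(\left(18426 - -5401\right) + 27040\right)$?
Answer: $123199874$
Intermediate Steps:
$\left(-19475 + 21897\right) \left(\left(18426 - -5401\right) + 27040\right) = 2422 \left(\left(18426 + 5401\right) + 27040\right) = 2422 \left(23827 + 27040\right) = 2422 \cdot 50867 = 123199874$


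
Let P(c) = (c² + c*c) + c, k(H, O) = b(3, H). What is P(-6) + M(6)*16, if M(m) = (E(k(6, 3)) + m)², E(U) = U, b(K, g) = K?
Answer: 1362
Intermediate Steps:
k(H, O) = 3
P(c) = c + 2*c² (P(c) = (c² + c²) + c = 2*c² + c = c + 2*c²)
M(m) = (3 + m)²
P(-6) + M(6)*16 = -6*(1 + 2*(-6)) + (3 + 6)²*16 = -6*(1 - 12) + 9²*16 = -6*(-11) + 81*16 = 66 + 1296 = 1362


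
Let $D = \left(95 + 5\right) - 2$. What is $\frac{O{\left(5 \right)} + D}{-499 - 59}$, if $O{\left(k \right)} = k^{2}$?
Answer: $- \frac{41}{186} \approx -0.22043$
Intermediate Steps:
$D = 98$ ($D = 100 - 2 = 98$)
$\frac{O{\left(5 \right)} + D}{-499 - 59} = \frac{5^{2} + 98}{-499 - 59} = \frac{25 + 98}{-558} = 123 \left(- \frac{1}{558}\right) = - \frac{41}{186}$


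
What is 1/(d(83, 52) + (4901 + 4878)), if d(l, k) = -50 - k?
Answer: 1/9677 ≈ 0.00010334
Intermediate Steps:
1/(d(83, 52) + (4901 + 4878)) = 1/((-50 - 1*52) + (4901 + 4878)) = 1/((-50 - 52) + 9779) = 1/(-102 + 9779) = 1/9677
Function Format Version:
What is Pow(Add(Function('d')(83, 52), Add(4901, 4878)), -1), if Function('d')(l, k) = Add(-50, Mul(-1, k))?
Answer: Rational(1, 9677) ≈ 0.00010334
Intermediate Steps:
Pow(Add(Function('d')(83, 52), Add(4901, 4878)), -1) = Pow(Add(Add(-50, Mul(-1, 52)), Add(4901, 4878)), -1) = Pow(Add(Add(-50, -52), 9779), -1) = Pow(Add(-102, 9779), -1) = Pow(9677, -1) = Rational(1, 9677)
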